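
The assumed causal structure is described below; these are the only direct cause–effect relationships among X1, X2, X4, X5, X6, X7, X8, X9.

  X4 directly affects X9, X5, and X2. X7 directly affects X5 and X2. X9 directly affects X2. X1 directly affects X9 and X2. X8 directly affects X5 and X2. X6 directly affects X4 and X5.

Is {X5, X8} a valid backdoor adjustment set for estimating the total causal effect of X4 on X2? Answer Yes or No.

No

Backdoor paths from X4 to X2 (paths whose first edge points into X4):
  P1: X4 <- X6 -> X5 <- X8 -> X2
  P2: X4 <- X6 -> X5 <- X7 -> X2
Condition 1 (no descendant of X4 in the set): FAILS — X5 is a descendant of X4.
Condition 2 (every backdoor path blocked by {X5, X8}):
  P1: blocked at fork node X8 ∈ conditioning set.
  P2: open — collider(s) X5 are conditioned on (or have a conditioned descendant) and no non-collider on the path is in the set.
{X5, X8} does not satisfy the backdoor criterion.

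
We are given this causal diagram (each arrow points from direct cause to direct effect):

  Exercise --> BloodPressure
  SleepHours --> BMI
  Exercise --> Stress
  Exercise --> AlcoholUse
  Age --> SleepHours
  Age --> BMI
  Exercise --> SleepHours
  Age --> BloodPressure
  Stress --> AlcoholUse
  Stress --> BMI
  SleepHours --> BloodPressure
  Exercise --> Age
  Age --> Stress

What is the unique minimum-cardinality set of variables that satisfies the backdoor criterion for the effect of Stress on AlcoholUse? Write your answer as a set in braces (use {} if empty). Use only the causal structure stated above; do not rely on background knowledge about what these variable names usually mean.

{Exercise}

Variables eligible for adjustment (non-descendants of Stress, excluding Stress and AlcoholUse): {Age, BloodPressure, Exercise, SleepHours}.
Backdoor paths from Stress to AlcoholUse:
  P1: Stress <- Exercise -> AlcoholUse
  P2: Stress <- Age <- Exercise -> AlcoholUse
  P3: Stress <- Age -> SleepHours <- Exercise -> AlcoholUse
  P4: Stress <- Age -> SleepHours -> BloodPressure <- Exercise -> AlcoholUse
  P5: Stress <- Age -> BloodPressure <- Exercise -> AlcoholUse
  P6: Stress <- Age -> BloodPressure <- SleepHours <- Exercise -> AlcoholUse
  P7: Stress <- Age -> BMI <- SleepHours <- Exercise -> AlcoholUse
  P8: Stress <- Age -> BMI <- SleepHours -> BloodPressure <- Exercise -> AlcoholUse
The empty set is not sufficient: P1 (Stress <- Exercise -> AlcoholUse) has no collider blocking it and no conditioned non-collider, so it is open.
Try {Exercise}:
  P1: blocked at fork node Exercise ∈ conditioning set.
  P2: blocked at fork node Exercise ∈ conditioning set.
  P3: blocked at collider SleepHours (neither it nor any descendant is in the conditioning set).
  P4: blocked at collider BloodPressure (neither it nor any descendant is in the conditioning set).
  P5: blocked at collider BloodPressure (neither it nor any descendant is in the conditioning set).
  P6: blocked at collider BloodPressure (neither it nor any descendant is in the conditioning set).
  P7: blocked at collider BMI (neither it nor any descendant is in the conditioning set).
  P8: blocked at collider BMI (neither it nor any descendant is in the conditioning set).
{Exercise} contains no descendant of Stress and blocks every backdoor path.
No other singleton works — e.g. {Age} leaves P1 open — so {Exercise} is the unique smallest valid adjustment set.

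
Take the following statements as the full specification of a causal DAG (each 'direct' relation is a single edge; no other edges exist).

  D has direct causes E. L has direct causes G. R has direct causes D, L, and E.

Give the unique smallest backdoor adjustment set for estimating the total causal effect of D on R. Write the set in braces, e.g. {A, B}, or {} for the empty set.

Variables eligible for adjustment (non-descendants of D, excluding D and R): {E, G, L}.
Backdoor paths from D to R:
  P1: D <- E -> R
The empty set is not sufficient: P1 (D <- E -> R) has no collider blocking it and no conditioned non-collider, so it is open.
Try {E}:
  P1: blocked at fork node E ∈ conditioning set.
{E} contains no descendant of D and blocks every backdoor path.
No other singleton works — e.g. {G} leaves P1 open — so {E} is the unique smallest valid adjustment set.

{E}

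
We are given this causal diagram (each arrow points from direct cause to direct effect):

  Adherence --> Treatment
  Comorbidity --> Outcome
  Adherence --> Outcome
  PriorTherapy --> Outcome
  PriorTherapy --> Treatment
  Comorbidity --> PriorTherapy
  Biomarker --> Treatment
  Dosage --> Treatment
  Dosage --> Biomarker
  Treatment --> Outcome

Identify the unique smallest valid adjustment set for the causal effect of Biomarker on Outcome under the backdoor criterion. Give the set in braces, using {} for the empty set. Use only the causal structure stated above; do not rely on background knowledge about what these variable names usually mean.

Variables eligible for adjustment (non-descendants of Biomarker, excluding Biomarker and Outcome): {Adherence, Comorbidity, Dosage, PriorTherapy}.
Backdoor paths from Biomarker to Outcome:
  P1: Biomarker <- Dosage -> Treatment <- Adherence -> Outcome
  P2: Biomarker <- Dosage -> Treatment <- PriorTherapy <- Comorbidity -> Outcome
  P3: Biomarker <- Dosage -> Treatment <- PriorTherapy -> Outcome
  P4: Biomarker <- Dosage -> Treatment -> Outcome
The empty set is not sufficient: P4 (Biomarker <- Dosage -> Treatment -> Outcome) has no collider blocking it and no conditioned non-collider, so it is open.
Try {Dosage}:
  P1: blocked at fork node Dosage ∈ conditioning set.
  P2: blocked at fork node Dosage ∈ conditioning set.
  P3: blocked at fork node Dosage ∈ conditioning set.
  P4: blocked at fork node Dosage ∈ conditioning set.
{Dosage} contains no descendant of Biomarker and blocks every backdoor path.
No other singleton works — e.g. {Adherence} leaves P4 open — so {Dosage} is the unique smallest valid adjustment set.

{Dosage}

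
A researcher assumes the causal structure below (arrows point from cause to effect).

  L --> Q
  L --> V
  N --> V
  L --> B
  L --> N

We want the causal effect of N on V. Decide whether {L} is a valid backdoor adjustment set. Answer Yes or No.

Yes

Backdoor paths from N to V (paths whose first edge points into N):
  P1: N <- L -> V
Condition 1 (no descendant of N in the set): holds — descendants of N are {V}; none are in {L}.
Condition 2 (every backdoor path blocked by {L}):
  P1: blocked at fork node L ∈ conditioning set.
{L} satisfies the backdoor criterion.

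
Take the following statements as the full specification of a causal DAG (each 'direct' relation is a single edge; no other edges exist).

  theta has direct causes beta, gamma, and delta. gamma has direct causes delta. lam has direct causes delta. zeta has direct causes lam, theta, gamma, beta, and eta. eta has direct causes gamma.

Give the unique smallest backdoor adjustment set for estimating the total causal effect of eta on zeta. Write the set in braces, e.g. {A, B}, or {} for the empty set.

{gamma}

Variables eligible for adjustment (non-descendants of eta, excluding eta and zeta): {beta, delta, gamma, lam, theta}.
Backdoor paths from eta to zeta:
  P1: eta <- gamma <- delta -> theta <- beta -> zeta
  P2: eta <- gamma <- delta -> theta -> zeta
  P3: eta <- gamma <- delta -> lam -> zeta
  P4: eta <- gamma -> theta <- delta -> lam -> zeta
  P5: eta <- gamma -> theta <- beta -> zeta
  P6: eta <- gamma -> theta -> zeta
  P7: eta <- gamma -> zeta
The empty set is not sufficient: P2 (eta <- gamma <- delta -> theta -> zeta) has no collider blocking it and no conditioned non-collider, so it is open.
Try {gamma}:
  P1: blocked at chain node gamma ∈ conditioning set.
  P2: blocked at chain node gamma ∈ conditioning set.
  P3: blocked at chain node gamma ∈ conditioning set.
  P4: blocked at fork node gamma ∈ conditioning set.
  P5: blocked at fork node gamma ∈ conditioning set.
  P6: blocked at fork node gamma ∈ conditioning set.
  P7: blocked at fork node gamma ∈ conditioning set.
{gamma} contains no descendant of eta and blocks every backdoor path.
No other singleton works — e.g. {delta} leaves P6 open — so {gamma} is the unique smallest valid adjustment set.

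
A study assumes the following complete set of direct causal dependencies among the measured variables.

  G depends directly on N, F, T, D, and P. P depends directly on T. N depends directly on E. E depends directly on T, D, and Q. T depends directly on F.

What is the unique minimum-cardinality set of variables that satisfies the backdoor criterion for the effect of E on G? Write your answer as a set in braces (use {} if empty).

Variables eligible for adjustment (non-descendants of E, excluding E and G): {D, F, P, Q, T}.
Backdoor paths from E to G:
  P1: E <- D -> G
  P2: E <- T <- F -> G
  P3: E <- T -> P -> G
  P4: E <- T -> G
The empty set is not sufficient: P1 (E <- D -> G) has no collider blocking it and no conditioned non-collider, so it is open.
Try {D, T}:
  P1: blocked at fork node D ∈ conditioning set.
  P2: blocked at chain node T ∈ conditioning set.
  P3: blocked at fork node T ∈ conditioning set.
  P4: blocked at fork node T ∈ conditioning set.
{D, T} contains no descendant of E and blocks every backdoor path.
Every element of {D, T} is needed (dropping D leaves P1 open; dropping T leaves P2 open), so no proper subset is valid.
Among all size-2 subsets of the eligible variables, only {D, T} blocks every backdoor path, so it is the unique smallest valid adjustment set.

{D, T}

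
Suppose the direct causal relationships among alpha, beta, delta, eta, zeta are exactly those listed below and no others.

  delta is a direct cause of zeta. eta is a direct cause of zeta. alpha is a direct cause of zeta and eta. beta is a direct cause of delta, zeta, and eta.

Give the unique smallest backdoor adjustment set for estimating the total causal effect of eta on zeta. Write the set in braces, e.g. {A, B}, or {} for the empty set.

{alpha, beta}

Variables eligible for adjustment (non-descendants of eta, excluding eta and zeta): {alpha, beta, delta}.
Backdoor paths from eta to zeta:
  P1: eta <- beta -> delta -> zeta
  P2: eta <- beta -> zeta
  P3: eta <- alpha -> zeta
The empty set is not sufficient: P1 (eta <- beta -> delta -> zeta) has no collider blocking it and no conditioned non-collider, so it is open.
Try {alpha, beta}:
  P1: blocked at fork node beta ∈ conditioning set.
  P2: blocked at fork node beta ∈ conditioning set.
  P3: blocked at fork node alpha ∈ conditioning set.
{alpha, beta} contains no descendant of eta and blocks every backdoor path.
Every element of {alpha, beta} is needed (dropping alpha leaves P3 open; dropping beta leaves P1 open), so no proper subset is valid.
Among all size-2 subsets of the eligible variables, only {alpha, beta} blocks every backdoor path, so it is the unique smallest valid adjustment set.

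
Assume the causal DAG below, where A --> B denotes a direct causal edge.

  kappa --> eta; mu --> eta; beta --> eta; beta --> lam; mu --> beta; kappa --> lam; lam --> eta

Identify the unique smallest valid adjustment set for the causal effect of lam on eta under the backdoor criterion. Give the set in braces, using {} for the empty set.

{beta, kappa}

Variables eligible for adjustment (non-descendants of lam, excluding lam and eta): {beta, kappa, mu}.
Backdoor paths from lam to eta:
  P1: lam <- kappa -> eta
  P2: lam <- beta <- mu -> eta
  P3: lam <- beta -> eta
The empty set is not sufficient: P1 (lam <- kappa -> eta) has no collider blocking it and no conditioned non-collider, so it is open.
Try {beta, kappa}:
  P1: blocked at fork node kappa ∈ conditioning set.
  P2: blocked at chain node beta ∈ conditioning set.
  P3: blocked at fork node beta ∈ conditioning set.
{beta, kappa} contains no descendant of lam and blocks every backdoor path.
Every element of {beta, kappa} is needed (dropping beta leaves P2 open; dropping kappa leaves P1 open), so no proper subset is valid.
Among all size-2 subsets of the eligible variables, only {beta, kappa} blocks every backdoor path, so it is the unique smallest valid adjustment set.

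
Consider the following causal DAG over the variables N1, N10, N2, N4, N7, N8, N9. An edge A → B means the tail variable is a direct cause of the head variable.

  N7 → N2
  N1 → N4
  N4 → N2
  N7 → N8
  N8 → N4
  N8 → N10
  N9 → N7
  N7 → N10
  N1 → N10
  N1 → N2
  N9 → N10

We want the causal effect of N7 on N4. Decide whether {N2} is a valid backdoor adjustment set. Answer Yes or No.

No

Backdoor paths from N7 to N4 (paths whose first edge points into N7):
  P1: N7 <- N9 -> N10 <- N1 -> N4
  P2: N7 <- N9 -> N10 <- N1 -> N2 <- N4
  P3: N7 <- N9 -> N10 <- N8 -> N4
Condition 1 (no descendant of N7 in the set): FAILS — N2 is a descendant of N7.
Condition 2 (every backdoor path blocked by {N2}):
  P1: blocked at collider N10 (neither it nor any descendant is in the conditioning set).
  P2: blocked at collider N10 (neither it nor any descendant is in the conditioning set).
  P3: blocked at collider N10 (neither it nor any descendant is in the conditioning set).
{N2} does not satisfy the backdoor criterion.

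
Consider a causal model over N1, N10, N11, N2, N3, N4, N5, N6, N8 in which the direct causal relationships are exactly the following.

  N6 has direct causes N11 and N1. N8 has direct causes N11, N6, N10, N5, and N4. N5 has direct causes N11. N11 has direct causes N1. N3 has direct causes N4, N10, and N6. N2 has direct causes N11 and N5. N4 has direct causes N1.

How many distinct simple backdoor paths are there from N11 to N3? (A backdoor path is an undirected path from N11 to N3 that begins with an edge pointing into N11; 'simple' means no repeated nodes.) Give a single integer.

A backdoor path from N11 to N3 is any simple undirected path whose first edge points into N11 (i.e. leaves N11 via a parent).
Parents of N11: {N1}.
Enumerating:
  P1: N11 <- N1 -> N6 -> N8 <- N10 -> N3
  P2: N11 <- N1 -> N6 -> N8 <- N4 -> N3
  P3: N11 <- N1 -> N6 -> N3
  P4: N11 <- N1 -> N4 -> N8 <- N10 -> N3
  P5: N11 <- N1 -> N4 -> N8 <- N6 -> N3
  P6: N11 <- N1 -> N4 -> N3
That exhausts the simple backdoor paths. Count: 6.

6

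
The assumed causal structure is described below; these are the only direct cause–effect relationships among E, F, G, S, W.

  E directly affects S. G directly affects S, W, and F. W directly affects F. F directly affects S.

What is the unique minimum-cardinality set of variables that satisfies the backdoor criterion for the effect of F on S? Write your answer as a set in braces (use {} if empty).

{G}

Variables eligible for adjustment (non-descendants of F, excluding F and S): {E, G, W}.
Backdoor paths from F to S:
  P1: F <- G -> S
  P2: F <- W <- G -> S
The empty set is not sufficient: P1 (F <- G -> S) has no collider blocking it and no conditioned non-collider, so it is open.
Try {G}:
  P1: blocked at fork node G ∈ conditioning set.
  P2: blocked at fork node G ∈ conditioning set.
{G} contains no descendant of F and blocks every backdoor path.
No other singleton works — e.g. {W} leaves P1 open — so {G} is the unique smallest valid adjustment set.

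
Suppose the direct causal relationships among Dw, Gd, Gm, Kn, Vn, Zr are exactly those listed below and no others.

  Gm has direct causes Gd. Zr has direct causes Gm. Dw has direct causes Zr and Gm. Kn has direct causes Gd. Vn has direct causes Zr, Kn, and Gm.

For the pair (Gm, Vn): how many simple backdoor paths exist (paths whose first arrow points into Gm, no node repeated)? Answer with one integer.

1

A backdoor path from Gm to Vn is any simple undirected path whose first edge points into Gm (i.e. leaves Gm via a parent).
Parents of Gm: {Gd}.
Enumerating:
  P1: Gm <- Gd -> Kn -> Vn
That exhausts the simple backdoor paths. Count: 1.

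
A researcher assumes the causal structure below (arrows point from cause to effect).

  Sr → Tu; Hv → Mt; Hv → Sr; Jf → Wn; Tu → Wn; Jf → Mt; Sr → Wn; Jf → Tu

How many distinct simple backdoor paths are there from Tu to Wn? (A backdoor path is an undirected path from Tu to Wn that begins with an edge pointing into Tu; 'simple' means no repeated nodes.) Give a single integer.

4

A backdoor path from Tu to Wn is any simple undirected path whose first edge points into Tu (i.e. leaves Tu via a parent).
Parents of Tu: {Jf, Sr}.
Enumerating:
  P1: Tu <- Jf -> Mt <- Hv -> Sr -> Wn
  P2: Tu <- Jf -> Wn
  P3: Tu <- Sr <- Hv -> Mt <- Jf -> Wn
  P4: Tu <- Sr -> Wn
That exhausts the simple backdoor paths. Count: 4.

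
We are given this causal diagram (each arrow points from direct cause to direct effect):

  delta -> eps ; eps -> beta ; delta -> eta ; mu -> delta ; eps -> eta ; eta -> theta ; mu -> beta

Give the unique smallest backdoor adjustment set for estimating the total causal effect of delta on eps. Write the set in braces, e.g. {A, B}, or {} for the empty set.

Variables eligible for adjustment (non-descendants of delta, excluding delta and eps): {mu}.
Backdoor paths from delta to eps:
  P1: delta <- mu -> beta <- eps
Each backdoor path contains an unconditioned collider, so every path is already blocked with the empty conditioning set:
  P1: blocked at collider beta (neither it nor any descendant is in the conditioning set).
The empty set is therefore the unique smallest valid set.

{}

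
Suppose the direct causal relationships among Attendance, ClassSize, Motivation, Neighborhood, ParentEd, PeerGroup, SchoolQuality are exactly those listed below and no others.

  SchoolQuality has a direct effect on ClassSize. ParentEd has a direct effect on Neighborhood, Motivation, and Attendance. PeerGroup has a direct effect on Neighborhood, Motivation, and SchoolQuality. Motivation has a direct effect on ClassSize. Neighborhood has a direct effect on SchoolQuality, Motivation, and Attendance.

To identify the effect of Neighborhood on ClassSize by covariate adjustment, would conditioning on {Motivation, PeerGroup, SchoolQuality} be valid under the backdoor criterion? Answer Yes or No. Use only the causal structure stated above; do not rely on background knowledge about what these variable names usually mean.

Backdoor paths from Neighborhood to ClassSize (paths whose first edge points into Neighborhood):
  P1: Neighborhood <- ParentEd -> Motivation <- PeerGroup -> SchoolQuality -> ClassSize
  P2: Neighborhood <- ParentEd -> Motivation -> ClassSize
  P3: Neighborhood <- PeerGroup -> Motivation -> ClassSize
  P4: Neighborhood <- PeerGroup -> SchoolQuality -> ClassSize
Condition 1 (no descendant of Neighborhood in the set): FAILS — Motivation and SchoolQuality are descendants of Neighborhood.
Condition 2 (every backdoor path blocked by {Motivation, PeerGroup, SchoolQuality}):
  P1: blocked at fork node PeerGroup ∈ conditioning set.
  P2: blocked at chain node Motivation ∈ conditioning set.
  P3: blocked at fork node PeerGroup ∈ conditioning set.
  P4: blocked at fork node PeerGroup ∈ conditioning set.
{Motivation, PeerGroup, SchoolQuality} does not satisfy the backdoor criterion.

No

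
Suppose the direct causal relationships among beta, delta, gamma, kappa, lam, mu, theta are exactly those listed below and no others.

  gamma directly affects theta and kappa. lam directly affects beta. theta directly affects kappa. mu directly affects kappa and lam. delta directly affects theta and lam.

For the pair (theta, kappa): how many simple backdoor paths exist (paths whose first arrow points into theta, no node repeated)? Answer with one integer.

A backdoor path from theta to kappa is any simple undirected path whose first edge points into theta (i.e. leaves theta via a parent).
Parents of theta: {delta, gamma}.
Enumerating:
  P1: theta <- delta -> lam <- mu -> kappa
  P2: theta <- gamma -> kappa
That exhausts the simple backdoor paths. Count: 2.

2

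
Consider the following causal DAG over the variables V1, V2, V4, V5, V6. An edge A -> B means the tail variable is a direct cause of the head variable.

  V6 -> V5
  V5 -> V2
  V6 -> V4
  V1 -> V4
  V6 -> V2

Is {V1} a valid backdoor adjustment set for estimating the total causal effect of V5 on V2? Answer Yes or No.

Backdoor paths from V5 to V2 (paths whose first edge points into V5):
  P1: V5 <- V6 -> V2
Condition 1 (no descendant of V5 in the set): holds — descendants of V5 are {V2}; none are in {V1}.
Condition 2 (every backdoor path blocked by {V1}):
  P1: open — no interior node is in the conditioning set.
{V1} does not satisfy the backdoor criterion.

No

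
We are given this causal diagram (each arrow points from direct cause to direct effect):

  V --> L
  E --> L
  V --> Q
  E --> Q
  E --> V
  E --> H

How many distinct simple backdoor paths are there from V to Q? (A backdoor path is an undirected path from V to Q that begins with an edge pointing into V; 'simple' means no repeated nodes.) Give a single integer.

A backdoor path from V to Q is any simple undirected path whose first edge points into V (i.e. leaves V via a parent).
Parents of V: {E}.
Enumerating:
  P1: V <- E -> Q
That exhausts the simple backdoor paths. Count: 1.

1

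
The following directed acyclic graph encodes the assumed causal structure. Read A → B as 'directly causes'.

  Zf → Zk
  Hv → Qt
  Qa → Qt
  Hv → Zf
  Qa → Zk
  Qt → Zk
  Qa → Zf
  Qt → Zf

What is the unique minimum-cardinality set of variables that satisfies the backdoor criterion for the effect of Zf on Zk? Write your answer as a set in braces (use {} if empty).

{Qa, Qt}

Variables eligible for adjustment (non-descendants of Zf, excluding Zf and Zk): {Hv, Qa, Qt}.
Backdoor paths from Zf to Zk:
  P1: Zf <- Hv -> Qt <- Qa -> Zk
  P2: Zf <- Hv -> Qt -> Zk
  P3: Zf <- Qa -> Qt -> Zk
  P4: Zf <- Qa -> Zk
  P5: Zf <- Qt <- Qa -> Zk
  P6: Zf <- Qt -> Zk
The empty set is not sufficient: P2 (Zf <- Hv -> Qt -> Zk) has no collider blocking it and no conditioned non-collider, so it is open.
Try {Qa, Qt}:
  P1: blocked at fork node Qa ∈ conditioning set.
  P2: blocked at chain node Qt ∈ conditioning set.
  P3: blocked at fork node Qa ∈ conditioning set.
  P4: blocked at fork node Qa ∈ conditioning set.
  P5: blocked at chain node Qt ∈ conditioning set.
  P6: blocked at fork node Qt ∈ conditioning set.
{Qa, Qt} contains no descendant of Zf and blocks every backdoor path.
Every element of {Qa, Qt} is needed (dropping Qa leaves P1 open; dropping Qt leaves P2 open), so no proper subset is valid.
Among all size-2 subsets of the eligible variables, only {Qa, Qt} blocks every backdoor path, so it is the unique smallest valid adjustment set.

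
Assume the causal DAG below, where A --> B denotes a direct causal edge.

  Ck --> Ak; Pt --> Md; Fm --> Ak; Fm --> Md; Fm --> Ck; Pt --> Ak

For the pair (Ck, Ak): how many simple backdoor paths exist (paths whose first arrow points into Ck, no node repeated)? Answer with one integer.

2

A backdoor path from Ck to Ak is any simple undirected path whose first edge points into Ck (i.e. leaves Ck via a parent).
Parents of Ck: {Fm}.
Enumerating:
  P1: Ck <- Fm -> Md <- Pt -> Ak
  P2: Ck <- Fm -> Ak
That exhausts the simple backdoor paths. Count: 2.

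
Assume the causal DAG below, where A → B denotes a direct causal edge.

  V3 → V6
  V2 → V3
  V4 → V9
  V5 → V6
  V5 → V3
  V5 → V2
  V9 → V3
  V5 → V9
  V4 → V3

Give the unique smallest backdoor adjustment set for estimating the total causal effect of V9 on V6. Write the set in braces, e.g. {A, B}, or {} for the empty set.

Variables eligible for adjustment (non-descendants of V9, excluding V9 and V6): {V2, V4, V5}.
Backdoor paths from V9 to V6:
  P1: V9 <- V5 -> V2 -> V3 -> V6
  P2: V9 <- V5 -> V3 -> V6
  P3: V9 <- V5 -> V6
  P4: V9 <- V4 -> V3 <- V5 -> V6
  P5: V9 <- V4 -> V3 <- V2 <- V5 -> V6
  P6: V9 <- V4 -> V3 -> V6
The empty set is not sufficient: P1 (V9 <- V5 -> V2 -> V3 -> V6) has no collider blocking it and no conditioned non-collider, so it is open.
Try {V4, V5}:
  P1: blocked at fork node V5 ∈ conditioning set.
  P2: blocked at fork node V5 ∈ conditioning set.
  P3: blocked at fork node V5 ∈ conditioning set.
  P4: blocked at fork node V4 ∈ conditioning set.
  P5: blocked at fork node V4 ∈ conditioning set.
  P6: blocked at fork node V4 ∈ conditioning set.
{V4, V5} contains no descendant of V9 and blocks every backdoor path.
Every element of {V4, V5} is needed (dropping V4 leaves P6 open; dropping V5 leaves P1 open), so no proper subset is valid.
Among all size-2 subsets of the eligible variables, only {V4, V5} blocks every backdoor path, so it is the unique smallest valid adjustment set.

{V4, V5}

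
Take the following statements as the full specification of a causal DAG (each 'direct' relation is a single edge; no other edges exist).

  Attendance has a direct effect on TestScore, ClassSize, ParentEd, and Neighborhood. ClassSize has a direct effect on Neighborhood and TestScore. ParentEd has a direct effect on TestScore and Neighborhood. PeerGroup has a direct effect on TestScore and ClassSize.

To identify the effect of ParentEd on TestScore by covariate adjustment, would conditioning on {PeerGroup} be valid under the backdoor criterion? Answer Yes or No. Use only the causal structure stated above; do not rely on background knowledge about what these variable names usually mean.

No

Backdoor paths from ParentEd to TestScore (paths whose first edge points into ParentEd):
  P1: ParentEd <- Attendance -> ClassSize <- PeerGroup -> TestScore
  P2: ParentEd <- Attendance -> ClassSize -> TestScore
  P3: ParentEd <- Attendance -> Neighborhood <- ClassSize <- PeerGroup -> TestScore
  P4: ParentEd <- Attendance -> Neighborhood <- ClassSize -> TestScore
  P5: ParentEd <- Attendance -> TestScore
Condition 1 (no descendant of ParentEd in the set): holds — descendants of ParentEd are {Neighborhood, TestScore}; none are in {PeerGroup}.
Condition 2 (every backdoor path blocked by {PeerGroup}):
  P1: blocked at collider ClassSize (neither it nor any descendant is in the conditioning set).
  P2: open — no interior node is in the conditioning set.
  P3: blocked at collider Neighborhood (neither it nor any descendant is in the conditioning set).
  P4: blocked at collider Neighborhood (neither it nor any descendant is in the conditioning set).
  P5: open — no interior node is in the conditioning set.
{PeerGroup} does not satisfy the backdoor criterion.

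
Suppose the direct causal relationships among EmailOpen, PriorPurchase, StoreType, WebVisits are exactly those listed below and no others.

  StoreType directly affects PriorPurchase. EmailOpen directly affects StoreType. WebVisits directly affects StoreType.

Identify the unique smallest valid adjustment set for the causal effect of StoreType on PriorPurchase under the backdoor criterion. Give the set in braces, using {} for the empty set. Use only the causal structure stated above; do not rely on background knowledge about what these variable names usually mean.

{}

Variables eligible for adjustment (non-descendants of StoreType, excluding StoreType and PriorPurchase): {EmailOpen, WebVisits}.
Backdoor paths from StoreType to PriorPurchase:
  (none)
With no backdoor paths the empty set already satisfies the criterion, and it is trivially minimal.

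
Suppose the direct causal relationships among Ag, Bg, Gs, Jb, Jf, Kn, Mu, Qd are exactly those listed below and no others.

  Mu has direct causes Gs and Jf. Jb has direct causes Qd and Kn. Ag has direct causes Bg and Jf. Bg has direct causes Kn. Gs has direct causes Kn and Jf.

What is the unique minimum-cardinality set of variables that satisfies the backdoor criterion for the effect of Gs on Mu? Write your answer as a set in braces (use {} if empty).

Variables eligible for adjustment (non-descendants of Gs, excluding Gs and Mu): {Ag, Bg, Jb, Jf, Kn, Qd}.
Backdoor paths from Gs to Mu:
  P1: Gs <- Kn -> Bg -> Ag <- Jf -> Mu
  P2: Gs <- Jf -> Mu
The empty set is not sufficient: P2 (Gs <- Jf -> Mu) has no collider blocking it and no conditioned non-collider, so it is open.
Try {Jf}:
  P1: blocked at collider Ag (neither it nor any descendant is in the conditioning set).
  P2: blocked at fork node Jf ∈ conditioning set.
{Jf} contains no descendant of Gs and blocks every backdoor path.
No other singleton works — e.g. {Kn} leaves P2 open — so {Jf} is the unique smallest valid adjustment set.

{Jf}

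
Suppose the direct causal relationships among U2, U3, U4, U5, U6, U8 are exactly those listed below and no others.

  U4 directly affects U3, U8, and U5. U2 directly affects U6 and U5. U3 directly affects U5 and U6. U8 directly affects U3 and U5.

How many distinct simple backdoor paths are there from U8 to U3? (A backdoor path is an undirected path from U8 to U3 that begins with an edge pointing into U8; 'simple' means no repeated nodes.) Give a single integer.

A backdoor path from U8 to U3 is any simple undirected path whose first edge points into U8 (i.e. leaves U8 via a parent).
Parents of U8: {U4}.
Enumerating:
  P1: U8 <- U4 -> U3
  P2: U8 <- U4 -> U5 <- U3
  P3: U8 <- U4 -> U5 <- U2 -> U6 <- U3
That exhausts the simple backdoor paths. Count: 3.

3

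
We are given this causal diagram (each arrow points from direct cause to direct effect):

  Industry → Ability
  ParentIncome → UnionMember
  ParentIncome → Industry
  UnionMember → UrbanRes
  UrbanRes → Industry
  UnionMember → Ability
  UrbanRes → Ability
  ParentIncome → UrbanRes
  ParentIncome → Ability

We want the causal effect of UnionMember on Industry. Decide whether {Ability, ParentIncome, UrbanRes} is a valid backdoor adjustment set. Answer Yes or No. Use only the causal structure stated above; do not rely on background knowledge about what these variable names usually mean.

Backdoor paths from UnionMember to Industry (paths whose first edge points into UnionMember):
  P1: UnionMember <- ParentIncome -> UrbanRes -> Industry
  P2: UnionMember <- ParentIncome -> UrbanRes -> Ability <- Industry
  P3: UnionMember <- ParentIncome -> Industry
  P4: UnionMember <- ParentIncome -> Ability <- UrbanRes -> Industry
  P5: UnionMember <- ParentIncome -> Ability <- Industry
Condition 1 (no descendant of UnionMember in the set): FAILS — Ability and UrbanRes are descendants of UnionMember.
Condition 2 (every backdoor path blocked by {Ability, ParentIncome, UrbanRes}):
  P1: blocked at fork node ParentIncome ∈ conditioning set.
  P2: blocked at fork node ParentIncome ∈ conditioning set.
  P3: blocked at fork node ParentIncome ∈ conditioning set.
  P4: blocked at fork node ParentIncome ∈ conditioning set.
  P5: blocked at fork node ParentIncome ∈ conditioning set.
{Ability, ParentIncome, UrbanRes} does not satisfy the backdoor criterion.

No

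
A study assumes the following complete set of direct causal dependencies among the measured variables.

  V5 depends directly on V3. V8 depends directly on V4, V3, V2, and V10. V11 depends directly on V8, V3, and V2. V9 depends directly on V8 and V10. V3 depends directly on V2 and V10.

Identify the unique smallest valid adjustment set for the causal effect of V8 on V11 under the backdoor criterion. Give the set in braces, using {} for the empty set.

Variables eligible for adjustment (non-descendants of V8, excluding V8 and V11): {V10, V2, V3, V4, V5}.
Backdoor paths from V8 to V11:
  P1: V8 <- V10 -> V3 <- V2 -> V11
  P2: V8 <- V10 -> V3 -> V11
  P3: V8 <- V2 -> V3 -> V11
  P4: V8 <- V2 -> V11
  P5: V8 <- V3 <- V2 -> V11
  P6: V8 <- V3 -> V11
The empty set is not sufficient: P2 (V8 <- V10 -> V3 -> V11) has no collider blocking it and no conditioned non-collider, so it is open.
Try {V2, V3}:
  P1: blocked at fork node V2 ∈ conditioning set.
  P2: blocked at chain node V3 ∈ conditioning set.
  P3: blocked at fork node V2 ∈ conditioning set.
  P4: blocked at fork node V2 ∈ conditioning set.
  P5: blocked at chain node V3 ∈ conditioning set.
  P6: blocked at fork node V3 ∈ conditioning set.
{V2, V3} contains no descendant of V8 and blocks every backdoor path.
Every element of {V2, V3} is needed (dropping V2 leaves P1 open; dropping V3 leaves P2 open), so no proper subset is valid.
Among all size-2 subsets of the eligible variables, only {V2, V3} blocks every backdoor path, so it is the unique smallest valid adjustment set.

{V2, V3}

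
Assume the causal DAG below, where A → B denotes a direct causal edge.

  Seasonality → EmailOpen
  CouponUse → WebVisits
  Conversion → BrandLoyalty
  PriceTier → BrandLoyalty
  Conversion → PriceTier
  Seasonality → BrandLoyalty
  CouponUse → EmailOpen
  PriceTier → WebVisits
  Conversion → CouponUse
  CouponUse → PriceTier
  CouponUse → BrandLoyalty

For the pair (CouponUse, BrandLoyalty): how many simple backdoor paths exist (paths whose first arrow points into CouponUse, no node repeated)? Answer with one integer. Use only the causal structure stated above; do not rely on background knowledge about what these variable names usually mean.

2

A backdoor path from CouponUse to BrandLoyalty is any simple undirected path whose first edge points into CouponUse (i.e. leaves CouponUse via a parent).
Parents of CouponUse: {Conversion}.
Enumerating:
  P1: CouponUse <- Conversion -> PriceTier -> BrandLoyalty
  P2: CouponUse <- Conversion -> BrandLoyalty
That exhausts the simple backdoor paths. Count: 2.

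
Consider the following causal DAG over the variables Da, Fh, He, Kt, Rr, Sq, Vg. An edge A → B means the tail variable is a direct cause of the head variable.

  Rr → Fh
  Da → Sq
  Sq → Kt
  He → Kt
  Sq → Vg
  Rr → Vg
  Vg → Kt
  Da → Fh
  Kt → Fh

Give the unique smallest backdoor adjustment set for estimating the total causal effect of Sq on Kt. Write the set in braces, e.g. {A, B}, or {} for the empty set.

Variables eligible for adjustment (non-descendants of Sq, excluding Sq and Kt): {Da, He, Rr}.
Backdoor paths from Sq to Kt:
  P1: Sq <- Da -> Fh <- Rr -> Vg -> Kt
  P2: Sq <- Da -> Fh <- Kt
Each backdoor path contains an unconditioned collider, so every path is already blocked with the empty conditioning set:
  P1: blocked at collider Fh (neither it nor any descendant is in the conditioning set).
  P2: blocked at collider Fh (neither it nor any descendant is in the conditioning set).
The empty set is therefore the unique smallest valid set.

{}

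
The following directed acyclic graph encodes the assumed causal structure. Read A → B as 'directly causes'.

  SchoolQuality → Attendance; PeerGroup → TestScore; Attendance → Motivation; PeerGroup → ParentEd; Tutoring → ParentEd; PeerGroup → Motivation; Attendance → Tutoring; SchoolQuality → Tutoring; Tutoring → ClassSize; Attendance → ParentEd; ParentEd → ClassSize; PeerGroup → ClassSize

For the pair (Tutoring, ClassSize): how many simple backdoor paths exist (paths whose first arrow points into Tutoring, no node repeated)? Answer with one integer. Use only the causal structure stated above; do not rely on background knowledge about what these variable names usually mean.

A backdoor path from Tutoring to ClassSize is any simple undirected path whose first edge points into Tutoring (i.e. leaves Tutoring via a parent).
Parents of Tutoring: {Attendance, SchoolQuality}.
Enumerating:
  P1: Tutoring <- SchoolQuality -> Attendance -> ParentEd <- PeerGroup -> ClassSize
  P2: Tutoring <- SchoolQuality -> Attendance -> ParentEd -> ClassSize
  P3: Tutoring <- SchoolQuality -> Attendance -> Motivation <- PeerGroup -> ParentEd -> ClassSize
  P4: Tutoring <- SchoolQuality -> Attendance -> Motivation <- PeerGroup -> ClassSize
  P5: Tutoring <- Attendance -> ParentEd <- PeerGroup -> ClassSize
  P6: Tutoring <- Attendance -> ParentEd -> ClassSize
  P7: Tutoring <- Attendance -> Motivation <- PeerGroup -> ParentEd -> ClassSize
  P8: Tutoring <- Attendance -> Motivation <- PeerGroup -> ClassSize
That exhausts the simple backdoor paths. Count: 8.

8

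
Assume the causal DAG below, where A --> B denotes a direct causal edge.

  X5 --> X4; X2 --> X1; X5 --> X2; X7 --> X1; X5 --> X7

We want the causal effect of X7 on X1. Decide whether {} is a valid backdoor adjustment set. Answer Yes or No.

No

Backdoor paths from X7 to X1 (paths whose first edge points into X7):
  P1: X7 <- X5 -> X2 -> X1
Condition 1 (no descendant of X7 in the set): holds — descendants of X7 are {X1}; none are in {}.
Condition 2 (every backdoor path blocked by {}):
  P1: open — no interior node is in the conditioning set.
{} does not satisfy the backdoor criterion.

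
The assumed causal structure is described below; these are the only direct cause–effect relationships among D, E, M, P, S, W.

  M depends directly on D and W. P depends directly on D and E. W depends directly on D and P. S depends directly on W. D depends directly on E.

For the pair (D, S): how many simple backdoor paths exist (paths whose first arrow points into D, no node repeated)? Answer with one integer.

A backdoor path from D to S is any simple undirected path whose first edge points into D (i.e. leaves D via a parent).
Parents of D: {E}.
Enumerating:
  P1: D <- E -> P -> W -> S
That exhausts the simple backdoor paths. Count: 1.

1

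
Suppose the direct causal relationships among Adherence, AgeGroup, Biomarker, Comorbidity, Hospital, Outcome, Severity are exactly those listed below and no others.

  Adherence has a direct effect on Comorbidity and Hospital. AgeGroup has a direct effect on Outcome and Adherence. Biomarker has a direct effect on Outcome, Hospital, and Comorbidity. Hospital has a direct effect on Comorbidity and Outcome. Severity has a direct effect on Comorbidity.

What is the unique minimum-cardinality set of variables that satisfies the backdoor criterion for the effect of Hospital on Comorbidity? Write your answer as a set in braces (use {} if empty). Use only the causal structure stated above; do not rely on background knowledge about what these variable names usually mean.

{Adherence, Biomarker}

Variables eligible for adjustment (non-descendants of Hospital, excluding Hospital and Comorbidity): {Adherence, AgeGroup, Biomarker, Severity}.
Backdoor paths from Hospital to Comorbidity:
  P1: Hospital <- Adherence <- AgeGroup -> Outcome <- Biomarker -> Comorbidity
  P2: Hospital <- Adherence -> Comorbidity
  P3: Hospital <- Biomarker -> Outcome <- AgeGroup -> Adherence -> Comorbidity
  P4: Hospital <- Biomarker -> Comorbidity
The empty set is not sufficient: P2 (Hospital <- Adherence -> Comorbidity) has no collider blocking it and no conditioned non-collider, so it is open.
Try {Adherence, Biomarker}:
  P1: blocked at chain node Adherence ∈ conditioning set.
  P2: blocked at fork node Adherence ∈ conditioning set.
  P3: blocked at fork node Biomarker ∈ conditioning set.
  P4: blocked at fork node Biomarker ∈ conditioning set.
{Adherence, Biomarker} contains no descendant of Hospital and blocks every backdoor path.
Every element of {Adherence, Biomarker} is needed (dropping Adherence leaves P2 open; dropping Biomarker leaves P4 open), so no proper subset is valid.
Among all size-2 subsets of the eligible variables, only {Adherence, Biomarker} blocks every backdoor path, so it is the unique smallest valid adjustment set.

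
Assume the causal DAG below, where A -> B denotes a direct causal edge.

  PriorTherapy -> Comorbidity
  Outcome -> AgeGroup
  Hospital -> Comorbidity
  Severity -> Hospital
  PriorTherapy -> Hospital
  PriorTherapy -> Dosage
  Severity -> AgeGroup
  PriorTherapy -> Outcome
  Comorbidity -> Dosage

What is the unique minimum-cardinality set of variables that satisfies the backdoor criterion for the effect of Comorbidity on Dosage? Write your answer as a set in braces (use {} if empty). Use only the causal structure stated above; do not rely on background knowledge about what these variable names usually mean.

Variables eligible for adjustment (non-descendants of Comorbidity, excluding Comorbidity and Dosage): {AgeGroup, Hospital, Outcome, PriorTherapy, Severity}.
Backdoor paths from Comorbidity to Dosage:
  P1: Comorbidity <- PriorTherapy -> Dosage
  P2: Comorbidity <- Hospital <- Severity -> AgeGroup <- Outcome <- PriorTherapy -> Dosage
  P3: Comorbidity <- Hospital <- PriorTherapy -> Dosage
The empty set is not sufficient: P1 (Comorbidity <- PriorTherapy -> Dosage) has no collider blocking it and no conditioned non-collider, so it is open.
Try {PriorTherapy}:
  P1: blocked at fork node PriorTherapy ∈ conditioning set.
  P2: blocked at collider AgeGroup (neither it nor any descendant is in the conditioning set).
  P3: blocked at fork node PriorTherapy ∈ conditioning set.
{PriorTherapy} contains no descendant of Comorbidity and blocks every backdoor path.
No other singleton works — e.g. {Severity} leaves P1 open — so {PriorTherapy} is the unique smallest valid adjustment set.

{PriorTherapy}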